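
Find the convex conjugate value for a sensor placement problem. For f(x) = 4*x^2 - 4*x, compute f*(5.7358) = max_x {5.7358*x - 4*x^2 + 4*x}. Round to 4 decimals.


f*(y) = sup_x {y*x - a*x^2 - b*x} = sup_x {(y-b)*x - a*x^2}
FOC: (y - b) - 2a*x = 0 => x* = (y - b)/(2a)
x* = (5.7358 + 4)/(2*4) = 1.217
f*(5.7358) = (y-b)^2/(4a) = (5.7358 + 4)^2/(4*4)
= 94.7858/16 = 5.9241


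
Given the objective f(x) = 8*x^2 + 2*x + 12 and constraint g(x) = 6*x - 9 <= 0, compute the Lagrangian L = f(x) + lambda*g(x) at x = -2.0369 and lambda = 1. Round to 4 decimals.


Step 1: Evaluate f(x).
f(-2.0369) = 8*(-2.0369)^2 + 2*(-2.0369) + 12 = 41.1179
Step 2: Evaluate g(x).
g(-2.0369) = 6*-2.0369 - 9 = -21.2214
Step 3: Compute Lagrangian.
L = 41.1179 + 1*-21.2214 = 19.8965


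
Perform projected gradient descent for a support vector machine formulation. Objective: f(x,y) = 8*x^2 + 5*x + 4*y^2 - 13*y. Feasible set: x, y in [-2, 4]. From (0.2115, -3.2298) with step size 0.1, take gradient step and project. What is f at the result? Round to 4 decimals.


Step 1: Compute gradient at (0.2115, -3.2298).
grad_x = 2*8*0.2115 + 5 = 8.384
grad_y = 2*4*-3.2298 - 13 = -38.8384
Step 2: Gradient step.
x_raw = 0.2115 - 0.1*8.384 = -0.6269
y_raw = -3.2298 - 0.1*-38.8384 = 0.654
Step 3: Project onto [-2, 4].
x_proj = clip(-0.6269) = -0.6269
y_proj = clip(0.654) = 0.654
Step 4: Evaluate f.
f(-0.6269, 0.654) = -6.7819


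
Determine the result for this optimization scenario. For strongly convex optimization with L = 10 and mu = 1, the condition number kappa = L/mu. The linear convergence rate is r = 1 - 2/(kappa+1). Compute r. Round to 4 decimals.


Step 1: Compute the condition number.
kappa = L/mu = 10/1 = 10.0
Step 2: Compute the convergence rate.
r = 1 - 2/(kappa + 1) = 1 - 2*mu/(L + mu) = (L - mu)/(L + mu) = 9/11 = 0.8182


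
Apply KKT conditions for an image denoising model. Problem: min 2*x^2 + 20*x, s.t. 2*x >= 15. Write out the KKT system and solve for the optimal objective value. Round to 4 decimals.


Step 1: Try lambda = 0 (constraint inactive).
x_unc = -20/(2*2) = -5.0
Check: 2*-5.0 = -10.0 < 15 -- violated!
Step 2: Constraint must be active: 2*x = 15
x* = 15/2 = 7.5
lambda = (2*2*7.5 + 20)/2 = 25.0
Step 3: Compute optimal value.
f(x*) = 2*7.5^2 + 20*7.5 = 262.5


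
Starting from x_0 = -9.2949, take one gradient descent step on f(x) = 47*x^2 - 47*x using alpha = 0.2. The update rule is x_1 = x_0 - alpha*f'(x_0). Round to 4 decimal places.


We compute the gradient at x_0 and apply the update.
f'(x) = 94*x - 47
f'(-9.2949) = 94*-9.2949 - 47 = -920.7206
x_1 = -9.2949 - 0.2*-920.7206 = 174.8492


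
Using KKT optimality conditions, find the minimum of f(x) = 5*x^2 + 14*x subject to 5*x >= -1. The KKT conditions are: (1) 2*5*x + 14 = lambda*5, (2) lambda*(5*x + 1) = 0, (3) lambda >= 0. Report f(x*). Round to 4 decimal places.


Step 1: Try lambda = 0 (constraint inactive).
x_unc = -14/(2*5) = -1.4
Check: 5*-1.4 = -7.0 < -1 -- violated!
Step 2: Constraint must be active: 5*x = -1
x* = -1/5 = -0.2
lambda = (2*5*(-0.2) + 14)/5 = 2.4
Step 3: Compute optimal value.
f(x*) = 5*(-0.2)^2 + 14*(-0.2) = -2.6


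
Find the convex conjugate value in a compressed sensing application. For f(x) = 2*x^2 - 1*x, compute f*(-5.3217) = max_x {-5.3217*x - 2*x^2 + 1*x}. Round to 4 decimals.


f*(y) = sup_x {y*x - a*x^2 - b*x} = sup_x {(y-b)*x - a*x^2}
FOC: (y - b) - 2a*x = 0 => x* = (y - b)/(2a)
x* = (-5.3217 + 1)/(2*2) = -1.0804
f*(-5.3217) = (y-b)^2/(4a) = (-5.3217 + 1)^2/(4*2)
= 18.6771/8 = 2.3346


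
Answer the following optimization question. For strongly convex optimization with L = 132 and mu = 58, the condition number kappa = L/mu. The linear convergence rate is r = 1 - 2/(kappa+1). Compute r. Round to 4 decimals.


Step 1: Compute the condition number.
kappa = L/mu = 132/58 = 2.2759
Step 2: Compute the convergence rate.
r = 1 - 2/(kappa + 1) = 1 - 2*mu/(L + mu) = (L - mu)/(L + mu) = 74/190 = 0.3895


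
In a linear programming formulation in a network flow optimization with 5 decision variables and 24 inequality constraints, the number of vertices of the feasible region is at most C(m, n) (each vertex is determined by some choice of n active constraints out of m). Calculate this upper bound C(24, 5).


Each vertex corresponds to some choice of n active constraints out of m, so the number of vertices is at most C(m, n) = m! / (n!(m-n)!).
m = 24, n = 5
Numerator: 24 * 23 * 22 * 21 * 20
Denominator: 5! = 120
C(24, 5) = 42504


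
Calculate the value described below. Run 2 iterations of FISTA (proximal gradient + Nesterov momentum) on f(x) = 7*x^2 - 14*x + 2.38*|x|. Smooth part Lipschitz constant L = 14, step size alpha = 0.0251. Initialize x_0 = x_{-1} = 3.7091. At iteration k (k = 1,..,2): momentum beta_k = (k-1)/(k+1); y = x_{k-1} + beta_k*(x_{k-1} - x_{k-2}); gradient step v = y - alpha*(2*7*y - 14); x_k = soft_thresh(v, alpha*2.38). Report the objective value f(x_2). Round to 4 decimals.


FISTA on f(x) = 7*x^2 - 14*x + 2.38*|x|
L = 14, alpha = 0.0251
Iteration 1: beta = 0.0, y = 3.7091 + 0.0*(3.7091 - 3.7091) = 3.7091
  grad(y) = 37.9274, v = y - alpha*grad = 2.7571
  prox(v) = soft_thresh(2.7571, 0.0597) = 2.6974
Iteration 2: beta = 0.3333, y = 2.6974 + 0.3333*(2.6974 - 3.7091) = 2.3601
  grad(y) = 19.042, v = y - alpha*grad = 1.8822
  prox(v) = soft_thresh(1.8822, 0.0597) = 1.8225
f(x_2) = 7*1.8225^2 - 14*1.8225 + 2.38*|1.8225| = 2.0724


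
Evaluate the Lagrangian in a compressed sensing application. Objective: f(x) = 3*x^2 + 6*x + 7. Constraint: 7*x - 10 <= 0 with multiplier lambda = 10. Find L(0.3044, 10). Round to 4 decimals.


Step 1: Evaluate f(x).
f(0.3044) = 3*0.3044^2 + 6*0.3044 + 7 = 9.1044
Step 2: Evaluate g(x).
g(0.3044) = 7*0.3044 - 10 = -7.8692
Step 3: Compute Lagrangian.
L = 9.1044 + 10*-7.8692 = -69.5876


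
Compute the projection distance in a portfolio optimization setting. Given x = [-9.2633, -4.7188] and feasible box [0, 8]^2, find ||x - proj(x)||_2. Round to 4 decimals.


Project each component onto [0, 8].
clip(-9.2633) = 0.0, clip(-4.7188) = 0.0
Projection = [0.0, 0.0]
Squared diffs: [85.8087, 22.2671]
Distance = sqrt(108.0758) = 10.396


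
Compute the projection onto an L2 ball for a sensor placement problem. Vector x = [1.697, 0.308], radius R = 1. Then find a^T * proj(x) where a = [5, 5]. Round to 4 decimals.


Step 1: Compute ||x|| (intermediates to 6 decimals).
||x|| = sqrt(1.697^2 + 0.308^2) = 1.724724
Step 2: Project.
Since ||x|| > R, scale = R/||x|| = 1/1.724724 = 0.579803, proj(x) = scale * x
proj(x) = [0.983926, 0.178579]
Step 3: Dot product.
a^T * proj(x) = 5*0.983926 + 5*0.178579 = 5.8125


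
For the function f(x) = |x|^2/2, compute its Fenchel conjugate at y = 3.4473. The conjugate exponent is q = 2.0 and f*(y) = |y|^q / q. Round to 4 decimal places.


The conjugate exponent q satisfies 1/p + 1/q = 1.
p = 2, so q = 2/(2 - 1) = 2.0
|y|^q = 3.4473^2.0 = 11.8839
f*(3.4473) = 11.8839 / 2.0 = 5.9419


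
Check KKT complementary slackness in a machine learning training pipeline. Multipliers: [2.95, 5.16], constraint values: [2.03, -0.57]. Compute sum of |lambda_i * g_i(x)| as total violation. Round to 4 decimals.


KKT complementary slackness check:
lambda_1 * g_1 = 2.95 * 2.03 = 5.9885
lambda_2 * g_2 = 5.16 * -0.57 = -2.9412
Total violation = 5.9885 + 2.9412 = 8.9297


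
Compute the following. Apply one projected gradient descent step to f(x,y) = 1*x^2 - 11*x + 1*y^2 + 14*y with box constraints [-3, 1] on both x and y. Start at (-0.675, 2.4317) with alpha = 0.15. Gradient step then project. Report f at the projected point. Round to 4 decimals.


Step 1: Compute gradient at (-0.675, 2.4317).
grad_x = 2*1*-0.675 - 11 = -12.35
grad_y = 2*1*2.4317 + 14 = 18.8634
Step 2: Gradient step.
x_raw = -0.675 - 0.15*-12.35 = 1.1775
y_raw = 2.4317 - 0.15*18.8634 = -0.3978
Step 3: Project onto [-3, 1].
x_proj = clip(1.1775) = 1.0
y_proj = clip(-0.3978) = -0.3978
Step 4: Evaluate f.
f(1.0, -0.3978) = -15.4111


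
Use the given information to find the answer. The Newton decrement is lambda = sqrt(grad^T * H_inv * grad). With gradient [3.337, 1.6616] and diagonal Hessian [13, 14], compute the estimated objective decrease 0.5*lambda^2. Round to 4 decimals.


Step 1: H is diagonal, so H^(-1) * g = [0.2567, 0.1187].
Step 2: g^T H^(-1) g = sum_i g_i^2 / H_ii
  = (3.337)^2/13 + (1.6616)^2/14
  = 0.8566 + 0.1972 = 1.0538
Step 3: Objective decrease = 0.5 * g^T H^(-1) g = 0.5269


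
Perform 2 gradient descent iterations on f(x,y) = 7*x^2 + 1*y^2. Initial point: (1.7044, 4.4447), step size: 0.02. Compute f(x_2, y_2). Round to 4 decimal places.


Gradient descent on f(x,y) = 7*x^2 + 1*y^2.
Starting point: (1.7044, 4.4447), alpha = 0.02
Step 1: grad_x = 2*7*1.7044 = 23.8616, grad_y = 2*1*4.4447 = 8.8894
  x_1 = 1.7044 - 0.02*23.8616 = 1.2272
  y_1 = 4.4447 - 0.02*8.8894 = 4.2669
Step 2: grad_x = 2*7*1.2272 = 17.1804, grad_y = 2*1*4.2669 = 8.5338
  x_2 = 1.2272 - 0.02*17.1804 = 0.8836
  y_2 = 4.2669 - 0.02*8.5338 = 4.0962
f(0.8836, 4.0962) = 7*0.8836^2 + 1*4.0962^2 = 22.2439


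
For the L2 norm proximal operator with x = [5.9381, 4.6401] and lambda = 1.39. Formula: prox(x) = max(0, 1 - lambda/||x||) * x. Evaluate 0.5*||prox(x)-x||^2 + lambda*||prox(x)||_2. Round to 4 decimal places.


Step 1: Compute ||x||.
||x|| = 7.536
Step 2: Compute scaling factor.
scale = max(0, 1 - 1.39/7.536) = 0.8156
Step 3: prox(x) = [4.8428, 3.7842]
||prox(x)|| = 6.146
Step 4: Proximal objective.
0.5*||prox-x||^2 = 0.9661
lambda*||prox|| = 8.5429
Total = 9.509


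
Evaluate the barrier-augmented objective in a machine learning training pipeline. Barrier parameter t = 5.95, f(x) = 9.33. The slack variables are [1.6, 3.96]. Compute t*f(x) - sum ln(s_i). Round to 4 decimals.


Step 1: Compute log-barrier.
ln values: [0.47, 1.3762]
phi = -(0.47 + 1.3762) = -1.8462
Step 2: Compute augmented objective.
t*f(x) = 5.95*9.33 = 55.5135
Total = 55.5135 - 1.8462 = 53.6673


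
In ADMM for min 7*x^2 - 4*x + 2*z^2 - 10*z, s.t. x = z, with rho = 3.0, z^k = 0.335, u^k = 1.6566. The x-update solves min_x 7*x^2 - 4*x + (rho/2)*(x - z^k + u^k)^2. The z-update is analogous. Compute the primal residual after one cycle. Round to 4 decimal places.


ADMM iteration with rho = 3.0, z^k = 0.335, u^k = 1.6566
Step 1: x-update.
Minimize 7*x^2 - 4*x + (3.0/2)*(x - 0.335 + 1.6566)^2
FOC: (2*7 + 3.0)*x = 4 + 3.0*(0.335 - 1.6566)
x^{k+1} = 0.0021
Step 2: z-update.
Minimize 2*z^2 - 10*z + (3.0/2)*(0.0021 - z + 1.6566)^2
FOC: (2*2 + 3.0)*z = 10 + 3.0*(0.0021 + 1.6566)
z^{k+1} = 2.1394
Step 3: u-update.
u^{k+1} = 1.6566 + 0.0021 - 2.1394 = -0.4808
Step 4: Primal residual = |0.0021 - 2.1394| = 2.1374


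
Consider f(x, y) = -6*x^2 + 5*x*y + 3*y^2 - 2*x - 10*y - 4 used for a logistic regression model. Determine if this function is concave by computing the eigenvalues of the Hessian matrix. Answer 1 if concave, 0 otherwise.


The Hessian of f(x,y) = -6*x^2 + 5*x*y + 3*y^2 - 2*x - 10*y - 4 is:
H = [[-12, 5], [5, 6]]
Trace = -12 + 6 = -6
Determinant = -12*6 - (5)^2 = -97
Discriminant = (-6)^2 - 4*-97 = 424.0
Eigenvalues: lambda_1 = -13.2956, lambda_2 = 7.2956
The function is not concave.

0


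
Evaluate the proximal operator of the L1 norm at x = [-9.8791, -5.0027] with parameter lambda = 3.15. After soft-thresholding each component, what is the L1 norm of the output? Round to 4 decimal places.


Soft-thresholding with lambda = 3.15:
prox(-9.8791) = sign(-9.8791)*max(|-9.8791| - 3.15, 0) = -6.7291
prox(-5.0027) = sign(-5.0027)*max(|-5.0027| - 3.15, 0) = -1.8527
prox(x) = [-6.7291, -1.8527]
||prox(x)||_1 = 6.7291 + 1.8527 = 8.5818


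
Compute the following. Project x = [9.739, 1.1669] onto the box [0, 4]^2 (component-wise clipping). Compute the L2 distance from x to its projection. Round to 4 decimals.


Project each component onto [0, 4].
clip(9.739) = 4.0, clip(1.1669) = 1.1669
Projection = [4.0, 1.1669]
Squared diffs: [32.9361, 0.0]
Distance = sqrt(32.9361) = 5.739


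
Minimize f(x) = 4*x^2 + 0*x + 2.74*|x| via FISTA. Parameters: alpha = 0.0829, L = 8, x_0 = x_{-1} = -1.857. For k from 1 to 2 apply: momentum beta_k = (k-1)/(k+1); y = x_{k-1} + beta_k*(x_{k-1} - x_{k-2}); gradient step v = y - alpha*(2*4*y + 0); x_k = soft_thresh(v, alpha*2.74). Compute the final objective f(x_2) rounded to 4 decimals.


FISTA on f(x) = 4*x^2 + 0*x + 2.74*|x|
L = 8, alpha = 0.0829
Iteration 1: beta = 0.0, y = -1.857 + 0.0*(-1.857 + 1.857) = -1.857
  grad(y) = -14.856, v = y - alpha*grad = -0.6254
  prox(v) = soft_thresh(-0.6254, 0.2271) = -0.3983
Iteration 2: beta = 0.3333, y = -0.3983 + 0.3333*(-0.3983 + 1.857) = 0.0879
  grad(y) = 0.7036, v = y - alpha*grad = 0.0296
  prox(v) = soft_thresh(0.0296, 0.2271) = 0.0
f(x_2) = 4*0.0^2 + 0*0.0 + 2.74*|0.0| = 0.0


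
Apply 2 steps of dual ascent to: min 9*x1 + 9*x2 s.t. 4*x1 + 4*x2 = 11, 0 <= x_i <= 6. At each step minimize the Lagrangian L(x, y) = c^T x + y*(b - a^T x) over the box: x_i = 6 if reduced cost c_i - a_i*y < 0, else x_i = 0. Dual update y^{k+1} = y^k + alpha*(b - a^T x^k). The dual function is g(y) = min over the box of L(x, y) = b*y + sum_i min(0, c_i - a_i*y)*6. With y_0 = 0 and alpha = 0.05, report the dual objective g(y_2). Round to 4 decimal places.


Dual ascent for LP: min 9*x1 + 9*x2, 4*x1 + 4*x2 = 11, 0 <= x_i <= 6
Step 1: y^k = 0.0, reduced costs: (9.0, 9.0)
  x^k = (0.0, 0.0), subgradient = b - a^T x = 11.0
  y^{k+1} = 0.0 + 0.05*11.0 = 0.55
Step 2: y^k = 0.55, reduced costs: (6.8, 6.8)
  x^k = (0.0, 0.0), subgradient = b - a^T x = 11.0
  y^{k+1} = 0.55 + 0.05*11.0 = 1.1
Dual objective at y_2 = 1.1: reduced costs (4.6, 4.6), box minimizer x = (0.0, 0.0)
g(y_2) = b*y + (c1 - a1*y)*x1 + (c2 - a2*y)*x2 = 11*1.1 + 4.6*0.0 + 4.6*0.0 = 12.1 + 0.0 + 0.0 = 12.1


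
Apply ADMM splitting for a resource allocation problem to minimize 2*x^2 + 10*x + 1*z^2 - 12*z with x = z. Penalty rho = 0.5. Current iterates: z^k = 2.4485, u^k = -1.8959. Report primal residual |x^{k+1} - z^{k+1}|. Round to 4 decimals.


ADMM iteration with rho = 0.5, z^k = 2.4485, u^k = -1.8959
Step 1: x-update.
Minimize 2*x^2 + 10*x + (0.5/2)*(x - 2.4485 - 1.8959)^2
FOC: (2*2 + 0.5)*x = -10 + 0.5*(2.4485 + 1.8959)
x^{k+1} = -1.7395
Step 2: z-update.
Minimize 1*z^2 - 12*z + (0.5/2)*(-1.7395 - z - 1.8959)^2
FOC: (2*1 + 0.5)*z = 12 + 0.5*(-1.7395 - 1.8959)
z^{k+1} = 4.0729
Step 3: u-update.
u^{k+1} = -1.8959 - 1.7395 - 4.0729 = -7.7083
Step 4: Primal residual = |-1.7395 - 4.0729| = 5.8124


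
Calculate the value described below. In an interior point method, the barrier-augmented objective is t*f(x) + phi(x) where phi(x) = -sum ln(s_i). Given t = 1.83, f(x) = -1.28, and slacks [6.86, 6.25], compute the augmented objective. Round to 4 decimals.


Step 1: Compute log-barrier.
ln values: [1.9257, 1.8326]
phi = -(1.9257 + 1.8326) = -3.7583
Step 2: Compute augmented objective.
t*f(x) = 1.83*-1.28 = -2.3424
Total = -2.3424 - 3.7583 = -6.1007


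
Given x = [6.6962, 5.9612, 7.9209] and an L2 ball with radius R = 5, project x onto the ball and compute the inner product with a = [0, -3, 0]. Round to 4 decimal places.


Step 1: Compute ||x|| (intermediates to 6 decimals).
||x|| = sqrt(6.6962^2 + 5.9612^2 + 7.9209^2) = 11.963096
Step 2: Project.
Since ||x|| > R, scale = R/||x|| = 5/11.963096 = 0.417952, proj(x) = scale * x
proj(x) = [2.79869, 2.491495, 3.310556]
Step 3: Dot product.
a^T * proj(x) = 0*2.79869 - 3*2.491495 + 0*3.310556 = -7.4745


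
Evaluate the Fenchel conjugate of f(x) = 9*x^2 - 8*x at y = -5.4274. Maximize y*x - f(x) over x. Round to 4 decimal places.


f*(y) = sup_x {y*x - a*x^2 - b*x} = sup_x {(y-b)*x - a*x^2}
FOC: (y - b) - 2a*x = 0 => x* = (y - b)/(2a)
x* = (-5.4274 + 8)/(2*9) = 0.1429
f*(-5.4274) = (y-b)^2/(4a) = (-5.4274 + 8)^2/(4*9)
= 6.6183/36 = 0.1838


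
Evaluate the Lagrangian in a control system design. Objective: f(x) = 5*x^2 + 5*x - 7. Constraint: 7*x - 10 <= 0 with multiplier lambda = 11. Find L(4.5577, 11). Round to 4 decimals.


Step 1: Evaluate f(x).
f(4.5577) = 5*4.5577^2 + 5*4.5577 - 7 = 119.6516
Step 2: Evaluate g(x).
g(4.5577) = 7*4.5577 - 10 = 21.9039
Step 3: Compute Lagrangian.
L = 119.6516 + 11*21.9039 = 360.5945


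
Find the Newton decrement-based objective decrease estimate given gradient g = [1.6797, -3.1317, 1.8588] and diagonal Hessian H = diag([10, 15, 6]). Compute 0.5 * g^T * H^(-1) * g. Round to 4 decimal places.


Step 1: H is diagonal, so H^(-1) * g = [0.168, -0.2088, 0.3098].
Step 2: g^T H^(-1) g = sum_i g_i^2 / H_ii
  = (1.6797)^2/10 + (-3.1317)^2/15 + (1.8588)^2/6
  = 0.2821 + 0.6538 + 0.5759 = 1.5118
Step 3: Objective decrease = 0.5 * g^T H^(-1) g = 0.7559


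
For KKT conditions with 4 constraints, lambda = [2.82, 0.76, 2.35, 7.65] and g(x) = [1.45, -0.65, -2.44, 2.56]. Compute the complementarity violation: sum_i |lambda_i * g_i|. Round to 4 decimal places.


KKT complementary slackness check:
lambda_1 * g_1 = 2.82 * 1.45 = 4.089
lambda_2 * g_2 = 0.76 * -0.65 = -0.494
lambda_3 * g_3 = 2.35 * -2.44 = -5.734
lambda_4 * g_4 = 7.65 * 2.56 = 19.584
Total violation = 4.089 + 0.494 + 5.734 + 19.584 = 29.901


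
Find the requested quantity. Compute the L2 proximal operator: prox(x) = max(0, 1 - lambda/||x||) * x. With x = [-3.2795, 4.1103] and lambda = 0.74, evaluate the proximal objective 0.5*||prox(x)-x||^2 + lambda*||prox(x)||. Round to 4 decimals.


Step 1: Compute ||x||.
||x|| = 5.2583
Step 2: Compute scaling factor.
scale = max(0, 1 - 0.74/5.2583) = 0.8593
Step 3: prox(x) = [-2.818, 3.5319]
||prox(x)|| = 4.5183
Step 4: Proximal objective.
0.5*||prox-x||^2 = 0.2738
lambda*||prox|| = 3.3435
Total = 3.6173


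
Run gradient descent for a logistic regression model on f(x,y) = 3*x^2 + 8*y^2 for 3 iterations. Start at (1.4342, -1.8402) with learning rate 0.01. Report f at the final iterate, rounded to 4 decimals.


Gradient descent on f(x,y) = 3*x^2 + 8*y^2.
Starting point: (1.4342, -1.8402), alpha = 0.01
Step 1: grad_x = 2*3*1.4342 = 8.6052, grad_y = 2*8*-1.8402 = -29.4432
  x_1 = 1.4342 - 0.01*8.6052 = 1.3481
  y_1 = -1.8402 - 0.01*-29.4432 = -1.5458
Step 2: grad_x = 2*3*1.3481 = 8.0889, grad_y = 2*8*-1.5458 = -24.7323
  x_2 = 1.3481 - 0.01*8.0889 = 1.2673
  y_2 = -1.5458 - 0.01*-24.7323 = -1.2984
Step 3: grad_x = 2*3*1.2673 = 7.6036, grad_y = 2*8*-1.2984 = -20.7751
  x_3 = 1.2673 - 0.01*7.6036 = 1.1912
  y_3 = -1.2984 - 0.01*-20.7751 = -1.0907
f(1.1912, -1.0907) = 3*1.1912^2 + 8*(-1.0907)^2 = 13.7739


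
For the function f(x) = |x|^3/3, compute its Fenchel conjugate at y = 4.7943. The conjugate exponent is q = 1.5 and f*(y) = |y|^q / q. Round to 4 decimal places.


The conjugate exponent q satisfies 1/p + 1/q = 1.
p = 3, so q = 3/(3 - 1) = 1.5
|y|^q = 4.7943^1.5 = 10.4975
f*(4.7943) = 10.4975 / 1.5 = 6.9984


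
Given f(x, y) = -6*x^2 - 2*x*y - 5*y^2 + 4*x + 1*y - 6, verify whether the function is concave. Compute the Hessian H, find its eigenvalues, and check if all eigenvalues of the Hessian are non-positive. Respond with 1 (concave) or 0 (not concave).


The Hessian of f(x,y) = -6*x^2 - 2*x*y - 5*y^2 + 4*x + 1*y - 6 is:
H = [[-12, -2], [-2, -10]]
Trace = -12 - 10 = -22
Determinant = -12*-10 - (-2)^2 = 116
Discriminant = (-22)^2 - 4*116 = 20.0
Eigenvalues: lambda_1 = -13.2361, lambda_2 = -8.7639
The function is concave.

1


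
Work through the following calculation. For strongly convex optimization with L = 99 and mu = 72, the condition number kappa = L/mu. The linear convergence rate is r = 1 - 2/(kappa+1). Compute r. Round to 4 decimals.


Step 1: Compute the condition number.
kappa = L/mu = 99/72 = 1.375
Step 2: Compute the convergence rate.
r = 1 - 2/(kappa + 1) = 1 - 2*mu/(L + mu) = (L - mu)/(L + mu) = 27/171 = 0.1579


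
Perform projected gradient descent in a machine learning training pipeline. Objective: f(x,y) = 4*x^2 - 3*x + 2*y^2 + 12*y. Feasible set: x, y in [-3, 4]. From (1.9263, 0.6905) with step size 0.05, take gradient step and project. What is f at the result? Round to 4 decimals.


Step 1: Compute gradient at (1.9263, 0.6905).
grad_x = 2*4*1.9263 - 3 = 12.4104
grad_y = 2*2*0.6905 + 12 = 14.762
Step 2: Gradient step.
x_raw = 1.9263 - 0.05*12.4104 = 1.3058
y_raw = 0.6905 - 0.05*14.762 = -0.0476
Step 3: Project onto [-3, 4].
x_proj = clip(1.3058) = 1.3058
y_proj = clip(-0.0476) = -0.0476
Step 4: Evaluate f.
f(1.3058, -0.0476) = 2.3362


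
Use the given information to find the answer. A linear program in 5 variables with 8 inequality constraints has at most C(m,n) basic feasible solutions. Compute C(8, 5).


Each vertex corresponds to some choice of n active constraints out of m, so the number of vertices is at most C(m, n) = m! / (n!(m-n)!).
m = 8, n = 5
Numerator: 8 * 7 * 6 * 5 * 4
Denominator: 5! = 120
C(8, 5) = 56


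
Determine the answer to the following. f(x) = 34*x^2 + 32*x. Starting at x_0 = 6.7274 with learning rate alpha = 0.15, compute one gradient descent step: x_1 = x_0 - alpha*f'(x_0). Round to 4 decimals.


We compute the gradient at x_0 and apply the update.
f'(x) = 68*x + 32
f'(6.7274) = 68*6.7274 + 32 = 489.4632
x_1 = 6.7274 - 0.15*489.4632 = -66.6921


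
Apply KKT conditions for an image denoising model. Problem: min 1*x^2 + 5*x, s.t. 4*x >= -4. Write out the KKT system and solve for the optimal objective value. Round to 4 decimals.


Step 1: Try lambda = 0 (constraint inactive).
x_unc = -5/(2*1) = -2.5
Check: 4*-2.5 = -10.0 < -4 -- violated!
Step 2: Constraint must be active: 4*x = -4
x* = -4/4 = -1.0
lambda = (2*1*(-1.0) + 5)/4 = 0.75
Step 3: Compute optimal value.
f(x*) = 1*(-1.0)^2 + 5*(-1.0) = -4.0


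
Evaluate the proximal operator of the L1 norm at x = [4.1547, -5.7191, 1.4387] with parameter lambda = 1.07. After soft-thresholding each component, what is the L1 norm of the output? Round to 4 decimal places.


Soft-thresholding with lambda = 1.07:
prox(4.1547) = sign(4.1547)*max(|4.1547| - 1.07, 0) = 3.0847
prox(-5.7191) = sign(-5.7191)*max(|-5.7191| - 1.07, 0) = -4.6491
prox(1.4387) = sign(1.4387)*max(|1.4387| - 1.07, 0) = 0.3687
prox(x) = [3.0847, -4.6491, 0.3687]
||prox(x)||_1 = 3.0847 + 4.6491 + 0.3687 = 8.1025


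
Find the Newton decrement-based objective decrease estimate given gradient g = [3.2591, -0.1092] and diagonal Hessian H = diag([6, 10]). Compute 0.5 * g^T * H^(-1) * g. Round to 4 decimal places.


Step 1: H is diagonal, so H^(-1) * g = [0.5432, -0.0109].
Step 2: g^T H^(-1) g = sum_i g_i^2 / H_ii
  = (3.2591)^2/6 + (-0.1092)^2/10
  = 1.7703 + 0.0012 = 1.7715
Step 3: Objective decrease = 0.5 * g^T H^(-1) g = 0.8857


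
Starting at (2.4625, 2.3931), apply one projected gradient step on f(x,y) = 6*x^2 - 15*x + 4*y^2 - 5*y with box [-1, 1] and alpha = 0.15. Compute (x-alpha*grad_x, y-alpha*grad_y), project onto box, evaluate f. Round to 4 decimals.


Step 1: Compute gradient at (2.4625, 2.3931).
grad_x = 2*6*2.4625 - 15 = 14.55
grad_y = 2*4*2.3931 - 5 = 14.1448
Step 2: Gradient step.
x_raw = 2.4625 - 0.15*14.55 = 0.28
y_raw = 2.3931 - 0.15*14.1448 = 0.2714
Step 3: Project onto [-1, 1].
x_proj = clip(0.28) = 0.28
y_proj = clip(0.2714) = 0.2714
Step 4: Evaluate f.
f(0.28, 0.2714) = -4.7919


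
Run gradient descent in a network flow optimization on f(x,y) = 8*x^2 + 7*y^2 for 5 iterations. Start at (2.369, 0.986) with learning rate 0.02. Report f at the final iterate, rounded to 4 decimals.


Gradient descent on f(x,y) = 8*x^2 + 7*y^2.
Starting point: (2.369, 0.986), alpha = 0.02
Step 1: grad_x = 2*8*2.369 = 37.904, grad_y = 2*7*0.986 = 13.804
  x_1 = 2.369 - 0.02*37.904 = 1.6109
  y_1 = 0.986 - 0.02*13.804 = 0.7099
Step 2: grad_x = 2*8*1.6109 = 25.7747, grad_y = 2*7*0.7099 = 9.9389
  x_2 = 1.6109 - 0.02*25.7747 = 1.0954
  y_2 = 0.7099 - 0.02*9.9389 = 0.5111
Step 3: grad_x = 2*8*1.0954 = 17.5268, grad_y = 2*7*0.5111 = 7.156
  x_3 = 1.0954 - 0.02*17.5268 = 0.7449
  y_3 = 0.5111 - 0.02*7.156 = 0.368
Step 4: grad_x = 2*8*0.7449 = 11.9182, grad_y = 2*7*0.368 = 5.1523
  x_4 = 0.7449 - 0.02*11.9182 = 0.5065
  y_4 = 0.368 - 0.02*5.1523 = 0.265
Step 5: grad_x = 2*8*0.5065 = 8.1044, grad_y = 2*7*0.265 = 3.7097
  x_5 = 0.5065 - 0.02*8.1044 = 0.3444
  y_5 = 0.265 - 0.02*3.7097 = 0.1908
f(0.3444, 0.1908) = 8*0.3444^2 + 7*0.1908^2 = 1.2039


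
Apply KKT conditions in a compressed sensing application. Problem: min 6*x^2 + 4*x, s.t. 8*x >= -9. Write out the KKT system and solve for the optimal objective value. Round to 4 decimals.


Step 1: Try lambda = 0 (constraint inactive).
Stationarity: 2*6*x + 4 = 0
x* = -4/(2*6) = -1/3 = -0.3333 (rounded; the exact value -1/3 is used below)
Check constraint: 8*-0.3333 = -2.6664 >= -9 -- satisfied.
Step 2: Compute optimal value.
f(x*) = 6*(-1/3)^2 + 4*(-1/3) = -0.6667


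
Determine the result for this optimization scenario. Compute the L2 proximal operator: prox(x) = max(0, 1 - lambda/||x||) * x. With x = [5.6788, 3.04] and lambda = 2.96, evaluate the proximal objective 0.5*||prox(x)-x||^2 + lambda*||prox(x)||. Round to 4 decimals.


Step 1: Compute ||x||.
||x|| = 6.4413
Step 2: Compute scaling factor.
scale = max(0, 1 - 2.96/6.4413) = 0.5405
Step 3: prox(x) = [3.0692, 1.643]
||prox(x)|| = 3.4813
Step 4: Proximal objective.
0.5*||prox-x||^2 = 4.3808
lambda*||prox|| = 10.3046
Total = 14.6855


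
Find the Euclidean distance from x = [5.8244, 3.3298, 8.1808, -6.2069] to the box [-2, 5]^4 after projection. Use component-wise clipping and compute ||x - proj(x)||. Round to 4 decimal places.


Project each component onto [-2, 5].
clip(5.8244) = 5.0, clip(3.3298) = 3.3298, clip(8.1808) = 5.0, clip(-6.2069) = -2.0
Projection = [5.0, 3.3298, 5.0, -2.0]
Squared diffs: [0.6796, 0.0, 10.1175, 17.698]
Distance = sqrt(28.4951) = 5.3381


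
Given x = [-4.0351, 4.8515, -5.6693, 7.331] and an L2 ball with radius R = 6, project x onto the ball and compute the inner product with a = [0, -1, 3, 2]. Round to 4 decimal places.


Step 1: Compute ||x|| (intermediates to 6 decimals).
||x|| = sqrt((-4.0351)^2 + 4.8515^2 + (-5.6693)^2 + 7.331^2) = 11.211762
Step 2: Project.
Since ||x|| > R, scale = R/||x|| = 6/11.211762 = 0.535152, proj(x) = scale * x
proj(x) = [-2.159392, 2.59629, -3.033937, 3.923199]
Step 3: Dot product.
a^T * proj(x) = 0*(-2.159392) - 1*2.59629 + 3*(-3.033937) + 2*3.923199 = -3.8517


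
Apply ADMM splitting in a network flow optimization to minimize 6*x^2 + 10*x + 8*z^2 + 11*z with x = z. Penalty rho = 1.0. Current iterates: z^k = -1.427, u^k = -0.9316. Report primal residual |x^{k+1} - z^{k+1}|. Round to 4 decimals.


ADMM iteration with rho = 1.0, z^k = -1.427, u^k = -0.9316
Step 1: x-update.
Minimize 6*x^2 + 10*x + (1.0/2)*(x + 1.427 - 0.9316)^2
FOC: (2*6 + 1.0)*x = -10 + 1.0*(-1.427 + 0.9316)
x^{k+1} = -0.8073
Step 2: z-update.
Minimize 8*z^2 + 11*z + (1.0/2)*(-0.8073 - z - 0.9316)^2
FOC: (2*8 + 1.0)*z = -11 + 1.0*(-0.8073 - 0.9316)
z^{k+1} = -0.7493
Step 3: u-update.
u^{k+1} = -0.9316 - 0.8073 + 0.7493 = -0.9896
Step 4: Primal residual = |-0.8073 + 0.7493| = 0.058


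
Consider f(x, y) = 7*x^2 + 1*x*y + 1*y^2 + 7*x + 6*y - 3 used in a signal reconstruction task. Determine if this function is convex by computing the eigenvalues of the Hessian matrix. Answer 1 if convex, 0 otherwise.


The Hessian of f(x,y) = 7*x^2 + 1*x*y + 1*y^2 + 7*x + 6*y - 3 is:
H = [[14, 1], [1, 2]]
Trace = 14 + 2 = 16
Determinant = 14*2 - (1)^2 = 27
Discriminant = (16)^2 - 4*27 = 148.0
Eigenvalues: lambda_1 = 1.9172, lambda_2 = 14.0828
The function is convex.

1


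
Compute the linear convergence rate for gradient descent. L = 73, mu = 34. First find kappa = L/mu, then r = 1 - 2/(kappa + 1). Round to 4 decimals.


Step 1: Compute the condition number.
kappa = L/mu = 73/34 = 2.1471
Step 2: Compute the convergence rate.
r = 1 - 2/(kappa + 1) = 1 - 2*mu/(L + mu) = (L - mu)/(L + mu) = 39/107 = 0.3645


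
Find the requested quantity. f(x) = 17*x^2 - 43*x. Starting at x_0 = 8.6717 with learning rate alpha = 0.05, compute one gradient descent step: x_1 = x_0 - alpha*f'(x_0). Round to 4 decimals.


We compute the gradient at x_0 and apply the update.
f'(x) = 34*x - 43
f'(8.6717) = 34*8.6717 - 43 = 251.8378
x_1 = 8.6717 - 0.05*251.8378 = -3.9202


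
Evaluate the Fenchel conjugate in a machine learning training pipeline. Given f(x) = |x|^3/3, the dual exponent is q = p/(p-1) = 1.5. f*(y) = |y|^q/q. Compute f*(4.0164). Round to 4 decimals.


The conjugate exponent q satisfies 1/p + 1/q = 1.
p = 3, so q = 3/(3 - 1) = 1.5
|y|^q = 4.0164^1.5 = 8.0493
f*(4.0164) = 8.0493 / 1.5 = 5.3662


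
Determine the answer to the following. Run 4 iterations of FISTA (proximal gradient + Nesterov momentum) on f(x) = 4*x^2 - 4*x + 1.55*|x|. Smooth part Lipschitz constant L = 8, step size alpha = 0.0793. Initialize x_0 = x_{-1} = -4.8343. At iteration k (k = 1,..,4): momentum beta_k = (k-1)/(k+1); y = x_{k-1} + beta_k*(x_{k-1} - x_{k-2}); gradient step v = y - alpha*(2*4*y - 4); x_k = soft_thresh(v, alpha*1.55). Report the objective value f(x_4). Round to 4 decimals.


FISTA on f(x) = 4*x^2 - 4*x + 1.55*|x|
L = 8, alpha = 0.0793
Iteration 1: beta = 0.0, y = -4.8343 + 0.0*(-4.8343 + 4.8343) = -4.8343
  grad(y) = -42.6744, v = y - alpha*grad = -1.4502
  prox(v) = soft_thresh(-1.4502, 0.1229) = -1.3273
Iteration 2: beta = 0.3333, y = -1.3273 + 0.3333*(-1.3273 + 4.8343) = -0.1583
  grad(y) = -5.2665, v = y - alpha*grad = 0.2593
  prox(v) = soft_thresh(0.2593, 0.1229) = 0.1364
Iteration 3: beta = 0.5, y = 0.1364 + 0.5*(0.1364 + 1.3273) = 0.8683
  grad(y) = 2.9461, v = y - alpha*grad = 0.6346
  prox(v) = soft_thresh(0.6346, 0.1229) = 0.5117
Iteration 4: beta = 0.6, y = 0.5117 + 0.6*(0.5117 - 0.1364) = 0.7369
  grad(y) = 1.8953, v = y - alpha*grad = 0.5866
  prox(v) = soft_thresh(0.5866, 0.1229) = 0.4637
f(x_4) = 4*0.4637^2 - 4*0.4637 + 1.55*|0.4637| = -0.276


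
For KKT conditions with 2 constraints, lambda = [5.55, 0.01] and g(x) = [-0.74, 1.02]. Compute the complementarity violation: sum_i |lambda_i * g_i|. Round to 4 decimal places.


KKT complementary slackness check:
lambda_1 * g_1 = 5.55 * -0.74 = -4.107
lambda_2 * g_2 = 0.01 * 1.02 = 0.0102
Total violation = 4.107 + 0.0102 = 4.1172


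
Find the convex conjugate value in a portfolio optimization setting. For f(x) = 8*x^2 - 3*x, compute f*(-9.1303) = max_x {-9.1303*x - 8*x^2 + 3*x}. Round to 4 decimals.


f*(y) = sup_x {y*x - a*x^2 - b*x} = sup_x {(y-b)*x - a*x^2}
FOC: (y - b) - 2a*x = 0 => x* = (y - b)/(2a)
x* = (-9.1303 + 3)/(2*8) = -0.3831
f*(-9.1303) = (y-b)^2/(4a) = (-9.1303 + 3)^2/(4*8)
= 37.5806/32 = 1.1744


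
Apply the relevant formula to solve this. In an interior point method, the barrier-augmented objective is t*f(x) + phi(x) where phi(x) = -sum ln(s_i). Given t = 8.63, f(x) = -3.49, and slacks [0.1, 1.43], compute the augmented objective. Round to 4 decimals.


Step 1: Compute log-barrier.
ln values: [-2.3026, 0.3577]
phi = -(-2.3026 + 0.3577) = 1.9449
Step 2: Compute augmented objective.
t*f(x) = 8.63*-3.49 = -30.1187
Total = -30.1187 + 1.9449 = -28.1738


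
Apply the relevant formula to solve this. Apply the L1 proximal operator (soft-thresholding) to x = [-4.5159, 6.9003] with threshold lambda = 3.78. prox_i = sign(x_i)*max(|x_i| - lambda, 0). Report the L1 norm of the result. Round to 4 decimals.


Soft-thresholding with lambda = 3.78:
prox(-4.5159) = sign(-4.5159)*max(|-4.5159| - 3.78, 0) = -0.7359
prox(6.9003) = sign(6.9003)*max(|6.9003| - 3.78, 0) = 3.1203
prox(x) = [-0.7359, 3.1203]
||prox(x)||_1 = 0.7359 + 3.1203 = 3.8562


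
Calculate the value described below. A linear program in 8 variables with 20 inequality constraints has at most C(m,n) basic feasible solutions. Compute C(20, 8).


Each vertex corresponds to some choice of n active constraints out of m, so the number of vertices is at most C(m, n) = m! / (n!(m-n)!).
m = 20, n = 8
Numerator: 20 * 19 * 18 * 17 * 16 * 15 * 14 * 13
Denominator: 8! = 40320
C(20, 8) = 125970


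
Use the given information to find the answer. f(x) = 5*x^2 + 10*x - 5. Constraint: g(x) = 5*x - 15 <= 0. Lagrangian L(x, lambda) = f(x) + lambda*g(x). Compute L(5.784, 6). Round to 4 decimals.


Step 1: Evaluate f(x).
f(5.784) = 5*5.784^2 + 10*5.784 - 5 = 220.1133
Step 2: Evaluate g(x).
g(5.784) = 5*5.784 - 15 = 13.92
Step 3: Compute Lagrangian.
L = 220.1133 + 6*13.92 = 303.6333


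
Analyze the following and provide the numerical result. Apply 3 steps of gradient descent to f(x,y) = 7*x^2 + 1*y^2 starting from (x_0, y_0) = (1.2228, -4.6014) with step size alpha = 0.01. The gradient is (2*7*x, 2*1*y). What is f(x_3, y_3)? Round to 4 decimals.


Gradient descent on f(x,y) = 7*x^2 + 1*y^2.
Starting point: (1.2228, -4.6014), alpha = 0.01
Step 1: grad_x = 2*7*1.2228 = 17.1192, grad_y = 2*1*-4.6014 = -9.2028
  x_1 = 1.2228 - 0.01*17.1192 = 1.0516
  y_1 = -4.6014 - 0.01*-9.2028 = -4.5094
Step 2: grad_x = 2*7*1.0516 = 14.7225, grad_y = 2*1*-4.5094 = -9.0187
  x_2 = 1.0516 - 0.01*14.7225 = 0.9044
  y_2 = -4.5094 - 0.01*-9.0187 = -4.4192
Step 3: grad_x = 2*7*0.9044 = 12.6614, grad_y = 2*1*-4.4192 = -8.8384
  x_3 = 0.9044 - 0.01*12.6614 = 0.7778
  y_3 = -4.4192 - 0.01*-8.8384 = -4.3308
f(0.7778, -4.3308) = 7*0.7778^2 + 1*(-4.3308)^2 = 22.9903


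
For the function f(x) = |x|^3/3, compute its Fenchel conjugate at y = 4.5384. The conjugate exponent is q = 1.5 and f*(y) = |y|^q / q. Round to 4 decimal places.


The conjugate exponent q satisfies 1/p + 1/q = 1.
p = 3, so q = 3/(3 - 1) = 1.5
|y|^q = 4.5384^1.5 = 9.6684
f*(4.5384) = 9.6684 / 1.5 = 6.4456


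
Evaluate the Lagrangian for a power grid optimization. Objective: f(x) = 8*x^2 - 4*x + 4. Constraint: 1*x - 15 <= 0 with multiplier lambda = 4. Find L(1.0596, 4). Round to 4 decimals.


Step 1: Evaluate f(x).
f(1.0596) = 8*1.0596^2 - 4*1.0596 + 4 = 8.7436
Step 2: Evaluate g(x).
g(1.0596) = 1*1.0596 - 15 = -13.9404
Step 3: Compute Lagrangian.
L = 8.7436 + 4*-13.9404 = -47.018


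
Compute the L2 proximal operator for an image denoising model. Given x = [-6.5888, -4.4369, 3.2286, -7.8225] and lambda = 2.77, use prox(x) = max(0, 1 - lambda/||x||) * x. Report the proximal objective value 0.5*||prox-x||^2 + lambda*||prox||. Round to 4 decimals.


Step 1: Compute ||x||.
||x|| = 11.6066
Step 2: Compute scaling factor.
scale = max(0, 1 - 2.77/11.6066) = 0.7613
Step 3: prox(x) = [-5.0163, -3.378, 2.4581, -5.9556]
||prox(x)|| = 8.8366
Step 4: Proximal objective.
0.5*||prox-x||^2 = 3.8365
lambda*||prox|| = 24.4774
Total = 28.3139


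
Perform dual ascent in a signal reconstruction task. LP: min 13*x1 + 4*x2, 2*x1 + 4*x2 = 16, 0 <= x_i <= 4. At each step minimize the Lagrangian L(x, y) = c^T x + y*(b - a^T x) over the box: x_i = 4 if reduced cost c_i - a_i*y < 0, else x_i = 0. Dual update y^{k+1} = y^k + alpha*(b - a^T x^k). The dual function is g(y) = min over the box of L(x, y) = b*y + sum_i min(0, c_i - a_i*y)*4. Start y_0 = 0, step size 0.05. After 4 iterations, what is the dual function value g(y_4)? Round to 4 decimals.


Dual ascent for LP: min 13*x1 + 4*x2, 2*x1 + 4*x2 = 16, 0 <= x_i <= 4
Step 1: y^k = 0.0, reduced costs: (13.0, 4.0)
  x^k = (0.0, 0.0), subgradient = b - a^T x = 16.0
  y^{k+1} = 0.0 + 0.05*16.0 = 0.8
Step 2: y^k = 0.8, reduced costs: (11.4, 0.8)
  x^k = (0.0, 0.0), subgradient = b - a^T x = 16.0
  y^{k+1} = 0.8 + 0.05*16.0 = 1.6
Step 3: y^k = 1.6, reduced costs: (9.8, -2.4)
  x^k = (0.0, 4.0), subgradient = b - a^T x = 0.0
  y^{k+1} = 1.6 + 0.05*0.0 = 1.6
Step 4: y^k = 1.6, reduced costs: (9.8, -2.4)
  x^k = (0.0, 4.0), subgradient = b - a^T x = 0.0
  y^{k+1} = 1.6 + 0.05*0.0 = 1.6
Dual objective at y_4 = 1.6: reduced costs (9.8, -2.4), box minimizer x = (0.0, 4.0)
g(y_4) = b*y + (c1 - a1*y)*x1 + (c2 - a2*y)*x2 = 16*1.6 + 9.8*0.0 + (-2.4)*4.0 = 25.6 + 0.0 - 9.6 = 16.0


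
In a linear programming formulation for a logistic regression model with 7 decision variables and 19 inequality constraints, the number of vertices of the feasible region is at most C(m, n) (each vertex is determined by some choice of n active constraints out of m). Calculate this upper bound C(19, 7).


Each vertex corresponds to some choice of n active constraints out of m, so the number of vertices is at most C(m, n) = m! / (n!(m-n)!).
m = 19, n = 7
Numerator: 19 * 18 * 17 * 16 * 15 * 14 * 13
Denominator: 7! = 5040
C(19, 7) = 50388


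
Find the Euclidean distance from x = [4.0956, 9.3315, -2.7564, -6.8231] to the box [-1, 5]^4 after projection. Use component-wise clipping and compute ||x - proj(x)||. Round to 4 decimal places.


Project each component onto [-1, 5].
clip(4.0956) = 4.0956, clip(9.3315) = 5.0, clip(-2.7564) = -1.0, clip(-6.8231) = -1.0
Projection = [4.0956, 5.0, -1.0, -1.0]
Squared diffs: [0.0, 18.7619, 3.0849, 33.9085]
Distance = sqrt(55.7553) = 7.4669


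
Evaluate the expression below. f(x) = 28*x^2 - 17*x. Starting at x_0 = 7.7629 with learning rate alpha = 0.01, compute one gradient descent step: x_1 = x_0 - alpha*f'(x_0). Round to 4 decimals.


We compute the gradient at x_0 and apply the update.
f'(x) = 56*x - 17
f'(7.7629) = 56*7.7629 - 17 = 417.7224
x_1 = 7.7629 - 0.01*417.7224 = 3.5857


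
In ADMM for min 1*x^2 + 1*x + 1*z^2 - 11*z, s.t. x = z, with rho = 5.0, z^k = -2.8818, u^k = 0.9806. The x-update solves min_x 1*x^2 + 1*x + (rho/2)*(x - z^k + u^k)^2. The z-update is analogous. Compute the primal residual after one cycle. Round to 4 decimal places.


ADMM iteration with rho = 5.0, z^k = -2.8818, u^k = 0.9806
Step 1: x-update.
Minimize 1*x^2 + 1*x + (5.0/2)*(x + 2.8818 + 0.9806)^2
FOC: (2*1 + 5.0)*x = -1 + 5.0*(-2.8818 - 0.9806)
x^{k+1} = -2.9017
Step 2: z-update.
Minimize 1*z^2 - 11*z + (5.0/2)*(-2.9017 - z + 0.9806)^2
FOC: (2*1 + 5.0)*z = 11 + 5.0*(-2.9017 + 0.9806)
z^{k+1} = 0.1992
Step 3: u-update.
u^{k+1} = 0.9806 - 2.9017 - 0.1992 = -2.1203
Step 4: Primal residual = |-2.9017 - 0.1992| = 3.1009


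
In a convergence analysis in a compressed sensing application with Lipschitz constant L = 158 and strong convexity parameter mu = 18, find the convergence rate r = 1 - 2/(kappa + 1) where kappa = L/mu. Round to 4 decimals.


Step 1: Compute the condition number.
kappa = L/mu = 158/18 = 8.7778
Step 2: Compute the convergence rate.
r = 1 - 2/(kappa + 1) = 1 - 2*mu/(L + mu) = (L - mu)/(L + mu) = 140/176 = 0.7955


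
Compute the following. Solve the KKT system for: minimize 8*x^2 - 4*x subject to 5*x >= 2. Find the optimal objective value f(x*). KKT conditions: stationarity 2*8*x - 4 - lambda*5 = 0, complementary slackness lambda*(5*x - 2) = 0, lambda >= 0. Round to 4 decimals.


Step 1: Try lambda = 0 (constraint inactive).
x_unc = 4/(2*8) = 0.25
Check: 5*0.25 = 1.25 < 2 -- violated!
Step 2: Constraint must be active: 5*x = 2
x* = 2/5 = 0.4
lambda = (2*8*0.4 - 4)/5 = 0.48
Step 3: Compute optimal value.
f(x*) = 8*0.4^2 - 4*0.4 = -0.32


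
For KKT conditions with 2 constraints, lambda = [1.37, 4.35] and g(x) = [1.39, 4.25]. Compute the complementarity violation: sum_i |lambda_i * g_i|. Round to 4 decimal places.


KKT complementary slackness check:
lambda_1 * g_1 = 1.37 * 1.39 = 1.9043
lambda_2 * g_2 = 4.35 * 4.25 = 18.4875
Total violation = 1.9043 + 18.4875 = 20.3918


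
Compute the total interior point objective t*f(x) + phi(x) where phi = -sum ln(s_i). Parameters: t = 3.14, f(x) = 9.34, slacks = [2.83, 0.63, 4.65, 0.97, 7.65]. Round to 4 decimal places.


Step 1: Compute log-barrier.
ln values: [1.0403, -0.462, 1.5369, -0.0305, 2.0347]
phi = -(1.0403 - 0.462 + 1.5369 - 0.0305 + 2.0347) = -4.1194
Step 2: Compute augmented objective.
t*f(x) = 3.14*9.34 = 29.3276
Total = 29.3276 - 4.1194 = 25.2082


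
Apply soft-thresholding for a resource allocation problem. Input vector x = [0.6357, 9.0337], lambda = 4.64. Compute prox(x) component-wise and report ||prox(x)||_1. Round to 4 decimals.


Soft-thresholding with lambda = 4.64:
prox(0.6357) = sign(0.6357)*max(|0.6357| - 4.64, 0) = 0.0
prox(9.0337) = sign(9.0337)*max(|9.0337| - 4.64, 0) = 4.3937
prox(x) = [0.0, 4.3937]
||prox(x)||_1 = 0.0 + 4.3937 = 4.3937


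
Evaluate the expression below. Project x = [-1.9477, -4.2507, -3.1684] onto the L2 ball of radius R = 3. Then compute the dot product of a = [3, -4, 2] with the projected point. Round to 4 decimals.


Step 1: Compute ||x|| (intermediates to 6 decimals).
||x|| = sqrt((-1.9477)^2 + (-4.2507)^2 + (-3.1684)^2) = 5.648074
Step 2: Project.
Since ||x|| > R, scale = R/||x|| = 3/5.648074 = 0.531155, proj(x) = scale * x
proj(x) = [-1.034531, -2.257781, -1.682912]
Step 3: Dot product.
a^T * proj(x) = 3*(-1.034531) - 4*(-2.257781) + 2*(-1.682912) = 2.5617
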